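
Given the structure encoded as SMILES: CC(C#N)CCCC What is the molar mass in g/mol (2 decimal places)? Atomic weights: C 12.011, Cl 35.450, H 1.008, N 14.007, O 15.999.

First, the molecular formula is C7H13N (counting implicit H from valence).
  C: 7 × 12.011 = 84.077
  H: 13 × 1.008 = 13.104
  N: 1 × 14.007 = 14.007
Sum: 7×12.011 + 13×1.008 + 1×14.007 = 111.188 → 111.19 g/mol.

111.19 g/mol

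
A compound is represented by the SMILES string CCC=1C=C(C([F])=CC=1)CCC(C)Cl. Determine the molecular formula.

C12H16ClF

Walk through each heavy atom and fill implicit hydrogens from standard valence (C 4, N 3, O 2, S 2, halogen 1):
  atom 1: C, bond orders sum to 1 (valence 4) → 3 H
  atom 2: C, bond orders sum to 2 (valence 4) → 2 H
  atom 3: C, bond orders sum to 4 (valence 4) → 0 H
  atom 4: C, bond orders sum to 3 (valence 4) → 1 H
  atom 5: C, bond orders sum to 4 (valence 4) → 0 H
  atom 6: C, bond orders sum to 4 (valence 4) → 0 H
  atom 7: F with explicit H count 0
  atom 8: C, bond orders sum to 3 (valence 4) → 1 H
  atom 9: C, bond orders sum to 3 (valence 4) → 1 H
  atom 10: C, bond orders sum to 2 (valence 4) → 2 H
  atom 11: C, bond orders sum to 2 (valence 4) → 2 H
  atom 12: C, bond orders sum to 3 (valence 4) → 1 H
  atom 13: C, bond orders sum to 1 (valence 4) → 3 H
  atom 14: Cl (halogen, monovalent) → 0 H
Totals → C:12, H:16, Cl:1, F:1.
In Hill order: C12H16ClF.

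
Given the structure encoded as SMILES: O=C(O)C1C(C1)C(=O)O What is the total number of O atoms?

4

Scan the SMILES for O atoms (remember two-letter symbols like Cl and Br are single atoms).
Oxygen count: 4.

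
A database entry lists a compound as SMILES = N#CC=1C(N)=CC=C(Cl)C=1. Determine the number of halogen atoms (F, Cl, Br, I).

1

Halogen atoms appear at heavy-atom position 9 (1×Cl).
Other groups present: 1 nitrile, 1 primary amine.
Halogen count: 1.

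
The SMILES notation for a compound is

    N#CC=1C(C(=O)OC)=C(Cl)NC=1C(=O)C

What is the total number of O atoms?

3

Scan the SMILES for O atoms (remember two-letter symbols like Cl and Br are single atoms).
Oxygen count: 3.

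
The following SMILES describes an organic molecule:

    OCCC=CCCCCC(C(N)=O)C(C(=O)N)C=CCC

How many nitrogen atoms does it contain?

2

Scan the SMILES for N atoms (remember two-letter symbols like Cl and Br are single atoms).
Nitrogen count: 2.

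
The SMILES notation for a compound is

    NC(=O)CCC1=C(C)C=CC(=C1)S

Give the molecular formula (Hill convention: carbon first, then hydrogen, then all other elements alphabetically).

Walk through each heavy atom and fill implicit hydrogens from standard valence (C 4, N 3, O 2, S 2, halogen 1):
  atom 1: N, bond orders sum to 1 (valence 3) → 2 H
  atom 2: C, bond orders sum to 4 (valence 4) → 0 H
  atom 3: O, bond orders sum to 2 (valence 2) → 0 H
  atom 4: C, bond orders sum to 2 (valence 4) → 2 H
  atom 5: C, bond orders sum to 2 (valence 4) → 2 H
  atom 6: C, bond orders sum to 4 (valence 4) → 0 H
  atom 7: C, bond orders sum to 4 (valence 4) → 0 H
  atom 8: C, bond orders sum to 1 (valence 4) → 3 H
  atom 9: C, bond orders sum to 3 (valence 4) → 1 H
  atom 10: C, bond orders sum to 3 (valence 4) → 1 H
  atom 11: C, bond orders sum to 4 (valence 4) → 0 H
  atom 12: C, bond orders sum to 3 (valence 4) → 1 H
  atom 13: S, bond orders sum to 1 (valence 2) → 1 H
Totals → C:10, H:13, N:1, O:1, S:1.

C10H13NOS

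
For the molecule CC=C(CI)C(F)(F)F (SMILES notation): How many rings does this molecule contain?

0

In SMILES, each pair of matching ring-closure digits denotes one ring-closing bond; the number of such bonds equals the number of independent rings.
Ring-closure bonds here: 0.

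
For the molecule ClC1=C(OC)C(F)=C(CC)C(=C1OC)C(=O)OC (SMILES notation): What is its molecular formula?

Walk through each heavy atom and fill implicit hydrogens from standard valence (C 4, N 3, O 2, S 2, halogen 1):
  atom 1: Cl (halogen, monovalent) → 0 H
  atom 2: C, bond orders sum to 4 (valence 4) → 0 H
  atom 3: C, bond orders sum to 4 (valence 4) → 0 H
  atom 4: O, bond orders sum to 2 (valence 2) → 0 H
  atom 5: C, bond orders sum to 1 (valence 4) → 3 H
  atom 6: C, bond orders sum to 4 (valence 4) → 0 H
  atom 7: F (halogen, monovalent) → 0 H
  atom 8: C, bond orders sum to 4 (valence 4) → 0 H
  atom 9: C, bond orders sum to 2 (valence 4) → 2 H
  atom 10: C, bond orders sum to 1 (valence 4) → 3 H
  atom 11: C, bond orders sum to 4 (valence 4) → 0 H
  atom 12: C, bond orders sum to 4 (valence 4) → 0 H
  atom 13: O, bond orders sum to 2 (valence 2) → 0 H
  atom 14: C, bond orders sum to 1 (valence 4) → 3 H
  atom 15: C, bond orders sum to 4 (valence 4) → 0 H
  atom 16: O, bond orders sum to 2 (valence 2) → 0 H
  atom 17: O, bond orders sum to 2 (valence 2) → 0 H
  atom 18: C, bond orders sum to 1 (valence 4) → 3 H
Totals → C:12, H:14, Cl:1, F:1, O:4.

C12H14ClFO4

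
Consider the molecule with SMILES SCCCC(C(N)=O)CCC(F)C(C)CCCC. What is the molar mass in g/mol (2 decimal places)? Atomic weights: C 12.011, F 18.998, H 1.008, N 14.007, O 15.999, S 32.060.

277.44 g/mol

First, the molecular formula is C14H28FNOS (counting implicit H from valence).
  C: 14 × 12.011 = 168.154
  F: 1 × 18.998 = 18.998
  H: 28 × 1.008 = 28.224
  N: 1 × 14.007 = 14.007
  O: 1 × 15.999 = 15.999
  S: 1 × 32.060 = 32.060
Sum: 14×12.011 + 1×18.998 + 28×1.008 + 1×14.007 + 1×15.999 + 1×32.060 = 277.442 → 277.44 g/mol.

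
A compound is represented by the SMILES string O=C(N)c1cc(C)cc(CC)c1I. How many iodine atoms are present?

Scan the SMILES for I atoms (remember two-letter symbols like Cl and Br are single atoms).
Iodine count: 1.

1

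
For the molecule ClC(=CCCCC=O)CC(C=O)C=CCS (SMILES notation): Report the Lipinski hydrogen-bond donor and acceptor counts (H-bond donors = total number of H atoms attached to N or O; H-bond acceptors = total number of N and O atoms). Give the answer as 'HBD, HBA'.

Donors: find every N or O and count the H atoms it carries.
  atom 8 (O): bond orders sum to 2 → 0 H
  atom 12 (O): bond orders sum to 2 → 0 H
Lipinski HBD = 0.
Acceptors: N atoms = 0, O atoms = 2 → HBA = 2.

0, 2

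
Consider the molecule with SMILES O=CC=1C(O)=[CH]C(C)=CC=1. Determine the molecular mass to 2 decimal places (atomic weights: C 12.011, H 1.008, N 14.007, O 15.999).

First, the molecular formula is C8H8O2 (counting implicit H from valence).
  C: 8 × 12.011 = 96.088
  H: 8 × 1.008 = 8.064
  O: 2 × 15.999 = 31.998
Sum: 8×12.011 + 8×1.008 + 2×15.999 = 136.150 → 136.15 g/mol.

136.15 g/mol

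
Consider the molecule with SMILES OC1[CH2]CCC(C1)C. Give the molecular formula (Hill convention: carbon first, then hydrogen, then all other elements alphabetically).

C7H14O

Walk through each heavy atom and fill implicit hydrogens from standard valence (C 4, N 3, O 2, S 2, halogen 1):
  atom 1: O, bond orders sum to 1 (valence 2) → 1 H
  atom 2: C, bond orders sum to 3 (valence 4) → 1 H
  atom 3: C with explicit H count 2
  atom 4: C, bond orders sum to 2 (valence 4) → 2 H
  atom 5: C, bond orders sum to 2 (valence 4) → 2 H
  atom 6: C, bond orders sum to 3 (valence 4) → 1 H
  atom 7: C, bond orders sum to 2 (valence 4) → 2 H
  atom 8: C, bond orders sum to 1 (valence 4) → 3 H
Totals → C:7, H:14, O:1.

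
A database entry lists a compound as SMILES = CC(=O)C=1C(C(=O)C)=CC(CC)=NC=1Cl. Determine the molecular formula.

Walk through each heavy atom and fill implicit hydrogens from standard valence (C 4, N 3, O 2, S 2, halogen 1):
  atom 1: C, bond orders sum to 1 (valence 4) → 3 H
  atom 2: C, bond orders sum to 4 (valence 4) → 0 H
  atom 3: O, bond orders sum to 2 (valence 2) → 0 H
  atom 4: C, bond orders sum to 4 (valence 4) → 0 H
  atom 5: C, bond orders sum to 4 (valence 4) → 0 H
  atom 6: C, bond orders sum to 4 (valence 4) → 0 H
  atom 7: O, bond orders sum to 2 (valence 2) → 0 H
  atom 8: C, bond orders sum to 1 (valence 4) → 3 H
  atom 9: C, bond orders sum to 3 (valence 4) → 1 H
  atom 10: C, bond orders sum to 4 (valence 4) → 0 H
  atom 11: C, bond orders sum to 2 (valence 4) → 2 H
  atom 12: C, bond orders sum to 1 (valence 4) → 3 H
  atom 13: N, bond orders sum to 3 (valence 3) → 0 H
  atom 14: C, bond orders sum to 4 (valence 4) → 0 H
  atom 15: Cl (halogen, monovalent) → 0 H
Totals → C:11, H:12, Cl:1, N:1, O:2.
In Hill order: C11H12ClNO2.

C11H12ClNO2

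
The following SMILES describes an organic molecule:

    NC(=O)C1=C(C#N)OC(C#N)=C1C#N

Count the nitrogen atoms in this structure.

4

Scan the SMILES for N atoms (remember two-letter symbols like Cl and Br are single atoms).
Nitrogen count: 4.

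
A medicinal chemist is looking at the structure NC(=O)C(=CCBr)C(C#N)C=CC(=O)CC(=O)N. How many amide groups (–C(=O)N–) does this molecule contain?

2

The amide motif appears at heavy-atom positions 2, 16 in the SMILES.
Other groups present: 2 alkene, 1 ketone, 1 nitrile.
Amide count: 2.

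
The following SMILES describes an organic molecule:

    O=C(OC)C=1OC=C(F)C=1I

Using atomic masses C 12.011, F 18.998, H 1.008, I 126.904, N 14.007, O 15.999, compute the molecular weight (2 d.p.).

First, the molecular formula is C6H4FIO3 (counting implicit H from valence).
  C: 6 × 12.011 = 72.066
  F: 1 × 18.998 = 18.998
  H: 4 × 1.008 = 4.032
  I: 1 × 126.904 = 126.904
  O: 3 × 15.999 = 47.997
Sum: 6×12.011 + 1×18.998 + 4×1.008 + 1×126.904 + 3×15.999 = 269.997 → 270.00 g/mol.

270.00 g/mol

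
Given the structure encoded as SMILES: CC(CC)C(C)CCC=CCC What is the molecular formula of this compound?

Walk through each heavy atom and fill implicit hydrogens from standard valence (C 4, N 3, O 2, S 2, halogen 1):
  atom 1: C, bond orders sum to 1 (valence 4) → 3 H
  atom 2: C, bond orders sum to 3 (valence 4) → 1 H
  atom 3: C, bond orders sum to 2 (valence 4) → 2 H
  atom 4: C, bond orders sum to 1 (valence 4) → 3 H
  atom 5: C, bond orders sum to 3 (valence 4) → 1 H
  atom 6: C, bond orders sum to 1 (valence 4) → 3 H
  atom 7: C, bond orders sum to 2 (valence 4) → 2 H
  atom 8: C, bond orders sum to 2 (valence 4) → 2 H
  atom 9: C, bond orders sum to 3 (valence 4) → 1 H
  atom 10: C, bond orders sum to 3 (valence 4) → 1 H
  atom 11: C, bond orders sum to 2 (valence 4) → 2 H
  atom 12: C, bond orders sum to 1 (valence 4) → 3 H
Totals → C:12, H:24.

C12H24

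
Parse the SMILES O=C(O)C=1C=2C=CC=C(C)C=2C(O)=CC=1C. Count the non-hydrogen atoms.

Every atom symbol written in the SMILES (organic subset) is one heavy atom; implicit H are not written.
Heavy atoms by element → C:13, O:3.
Total: 16.

16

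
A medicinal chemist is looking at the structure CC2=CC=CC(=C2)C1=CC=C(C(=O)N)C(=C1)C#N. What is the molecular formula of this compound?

Walk through each heavy atom and fill implicit hydrogens from standard valence (C 4, N 3, O 2, S 2, halogen 1):
  atom 1: C, bond orders sum to 1 (valence 4) → 3 H
  atom 2: C, bond orders sum to 4 (valence 4) → 0 H
  atom 3: C, bond orders sum to 3 (valence 4) → 1 H
  atom 4: C, bond orders sum to 3 (valence 4) → 1 H
  atom 5: C, bond orders sum to 3 (valence 4) → 1 H
  atom 6: C, bond orders sum to 4 (valence 4) → 0 H
  atom 7: C, bond orders sum to 3 (valence 4) → 1 H
  atom 8: C, bond orders sum to 4 (valence 4) → 0 H
  atom 9: C, bond orders sum to 3 (valence 4) → 1 H
  atom 10: C, bond orders sum to 3 (valence 4) → 1 H
  atom 11: C, bond orders sum to 4 (valence 4) → 0 H
  atom 12: C, bond orders sum to 4 (valence 4) → 0 H
  atom 13: O, bond orders sum to 2 (valence 2) → 0 H
  atom 14: N, bond orders sum to 1 (valence 3) → 2 H
  atom 15: C, bond orders sum to 4 (valence 4) → 0 H
  atom 16: C, bond orders sum to 3 (valence 4) → 1 H
  atom 17: C, bond orders sum to 4 (valence 4) → 0 H
  atom 18: N, bond orders sum to 3 (valence 3) → 0 H
Totals → C:15, H:12, N:2, O:1.

C15H12N2O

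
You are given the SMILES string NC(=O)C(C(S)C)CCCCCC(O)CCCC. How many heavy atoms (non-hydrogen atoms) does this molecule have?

18

Every atom symbol written in the SMILES (organic subset) is one heavy atom; implicit H are not written.
Heavy atoms by element → C:14, N:1, O:2, S:1.
Total: 18.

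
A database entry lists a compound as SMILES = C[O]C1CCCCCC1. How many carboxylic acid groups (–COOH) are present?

0

Scan the SMILES for the carboxylic acid motif — none present.
Groups that are present: 1 ether.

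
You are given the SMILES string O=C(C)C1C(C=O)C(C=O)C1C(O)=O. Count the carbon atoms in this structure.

9

Count every carbon token in the SMILES (each C, including those in ring-closure positions and inside branches).
Carbon count: 9.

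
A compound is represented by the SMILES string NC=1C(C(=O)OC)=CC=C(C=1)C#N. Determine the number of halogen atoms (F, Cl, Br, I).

0

Scan the SMILES for the halogen motif — none present.
Groups that are present: 1 ester, 1 nitrile, 1 primary amine.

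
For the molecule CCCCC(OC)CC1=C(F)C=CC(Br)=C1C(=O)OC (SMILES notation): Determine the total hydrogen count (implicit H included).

20

Walk through each heavy atom and fill implicit hydrogens from standard valence (C 4, N 3, O 2, S 2, halogen 1):
  atom 1: C, bond orders sum to 1 (valence 4) → 3 H
  atom 2: C, bond orders sum to 2 (valence 4) → 2 H
  atom 3: C, bond orders sum to 2 (valence 4) → 2 H
  atom 4: C, bond orders sum to 2 (valence 4) → 2 H
  atom 5: C, bond orders sum to 3 (valence 4) → 1 H
  atom 6: O, bond orders sum to 2 (valence 2) → 0 H
  atom 7: C, bond orders sum to 1 (valence 4) → 3 H
  atom 8: C, bond orders sum to 2 (valence 4) → 2 H
  atom 9: C, bond orders sum to 4 (valence 4) → 0 H
  atom 10: C, bond orders sum to 4 (valence 4) → 0 H
  atom 11: F (halogen, monovalent) → 0 H
  atom 12: C, bond orders sum to 3 (valence 4) → 1 H
  atom 13: C, bond orders sum to 3 (valence 4) → 1 H
  atom 14: C, bond orders sum to 4 (valence 4) → 0 H
  atom 15: Br (halogen, monovalent) → 0 H
  atom 16: C, bond orders sum to 4 (valence 4) → 0 H
  atom 17: C, bond orders sum to 4 (valence 4) → 0 H
  atom 18: O, bond orders sum to 2 (valence 2) → 0 H
  atom 19: O, bond orders sum to 2 (valence 2) → 0 H
  atom 20: C, bond orders sum to 1 (valence 4) → 3 H
Total hydrogens: 20.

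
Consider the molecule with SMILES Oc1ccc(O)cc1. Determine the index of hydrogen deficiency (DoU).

Molecular formula: C6H6O2.
DoU = (2C + 2 + N − H − X) / 2, where X is the halogen count and O/S are ignored.
    = (2·6 + 2 + 0 − 6 − 0) / 2 = 8 / 2 = 4.

4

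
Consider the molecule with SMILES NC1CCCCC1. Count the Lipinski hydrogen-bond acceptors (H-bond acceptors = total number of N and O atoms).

N atoms: 1; O atoms: 0.
Lipinski HBA = 1 + 0 = 1.

1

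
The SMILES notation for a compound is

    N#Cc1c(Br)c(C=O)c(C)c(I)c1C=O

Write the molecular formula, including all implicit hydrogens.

C10H5BrINO2

Walk through each heavy atom and fill implicit hydrogens from standard valence (C 4, N 3, O 2, S 2, halogen 1); for lowercase aromatic atoms, an aromatic c carries 1 H when it has two neighbours and 0 H with three, and aromatic n carries 0 H:
  atom 1: N, bond orders sum to 3 (valence 3) → 0 H
  atom 2: C, bond orders sum to 4 (valence 4) → 0 H
  atom 3: aromatic c, 3 neighbours → 0 H
  atom 4: aromatic c, 3 neighbours → 0 H
  atom 5: Br (halogen, monovalent) → 0 H
  atom 6: aromatic c, 3 neighbours → 0 H
  atom 7: C, bond orders sum to 3 (valence 4) → 1 H
  atom 8: O, bond orders sum to 2 (valence 2) → 0 H
  atom 9: aromatic c, 3 neighbours → 0 H
  atom 10: C, bond orders sum to 1 (valence 4) → 3 H
  atom 11: aromatic c, 3 neighbours → 0 H
  atom 12: I (halogen, monovalent) → 0 H
  atom 13: aromatic c, 3 neighbours → 0 H
  atom 14: C, bond orders sum to 3 (valence 4) → 1 H
  atom 15: O, bond orders sum to 2 (valence 2) → 0 H
Totals → C:10, H:5, Br:1, I:1, N:1, O:2.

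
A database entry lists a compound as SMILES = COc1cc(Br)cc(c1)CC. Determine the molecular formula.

C9H11BrO

Walk through each heavy atom and fill implicit hydrogens from standard valence (C 4, N 3, O 2, S 2, halogen 1); for lowercase aromatic atoms, an aromatic c carries 1 H when it has two neighbours and 0 H with three, and aromatic n carries 0 H:
  atom 1: C, bond orders sum to 1 (valence 4) → 3 H
  atom 2: O, bond orders sum to 2 (valence 2) → 0 H
  atom 3: aromatic c, 3 neighbours → 0 H
  atom 4: aromatic c, 2 neighbours → 1 H
  atom 5: aromatic c, 3 neighbours → 0 H
  atom 6: Br (halogen, monovalent) → 0 H
  atom 7: aromatic c, 2 neighbours → 1 H
  atom 8: aromatic c, 3 neighbours → 0 H
  atom 9: aromatic c, 2 neighbours → 1 H
  atom 10: C, bond orders sum to 2 (valence 4) → 2 H
  atom 11: C, bond orders sum to 1 (valence 4) → 3 H
Totals → C:9, H:11, Br:1, O:1.
In Hill order: C9H11BrO.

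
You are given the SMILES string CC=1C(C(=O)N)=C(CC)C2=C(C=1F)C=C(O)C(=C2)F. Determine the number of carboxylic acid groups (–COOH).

0

Scan the SMILES for the carboxylic acid motif — none present.
Groups that are present: 1 amide, 1 hydroxyl.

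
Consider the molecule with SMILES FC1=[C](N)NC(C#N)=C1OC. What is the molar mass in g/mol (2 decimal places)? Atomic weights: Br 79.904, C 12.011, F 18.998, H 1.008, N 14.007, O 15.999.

155.13 g/mol

First, the molecular formula is C6H6FN3O (counting implicit H from valence).
  C: 6 × 12.011 = 72.066
  F: 1 × 18.998 = 18.998
  H: 6 × 1.008 = 6.048
  N: 3 × 14.007 = 42.021
  O: 1 × 15.999 = 15.999
Sum: 6×12.011 + 1×18.998 + 6×1.008 + 3×14.007 + 1×15.999 = 155.132 → 155.13 g/mol.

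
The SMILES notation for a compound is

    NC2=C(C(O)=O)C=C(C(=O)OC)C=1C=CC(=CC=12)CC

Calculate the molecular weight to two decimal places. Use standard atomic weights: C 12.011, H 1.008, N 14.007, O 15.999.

First, the molecular formula is C15H15NO4 (counting implicit H from valence).
  C: 15 × 12.011 = 180.165
  H: 15 × 1.008 = 15.120
  N: 1 × 14.007 = 14.007
  O: 4 × 15.999 = 63.996
Sum: 15×12.011 + 15×1.008 + 1×14.007 + 4×15.999 = 273.288 → 273.29 g/mol.

273.29 g/mol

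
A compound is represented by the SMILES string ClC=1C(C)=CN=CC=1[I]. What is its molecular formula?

C6H5ClIN

Walk through each heavy atom and fill implicit hydrogens from standard valence (C 4, N 3, O 2, S 2, halogen 1):
  atom 1: Cl (halogen, monovalent) → 0 H
  atom 2: C, bond orders sum to 4 (valence 4) → 0 H
  atom 3: C, bond orders sum to 4 (valence 4) → 0 H
  atom 4: C, bond orders sum to 1 (valence 4) → 3 H
  atom 5: C, bond orders sum to 3 (valence 4) → 1 H
  atom 6: N, bond orders sum to 3 (valence 3) → 0 H
  atom 7: C, bond orders sum to 3 (valence 4) → 1 H
  atom 8: C, bond orders sum to 4 (valence 4) → 0 H
  atom 9: I with explicit H count 0
Totals → C:6, H:5, Cl:1, I:1, N:1.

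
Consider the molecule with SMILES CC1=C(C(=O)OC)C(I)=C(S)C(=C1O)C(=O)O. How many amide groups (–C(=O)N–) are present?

0

Scan the SMILES for the amide motif — none present.
Groups that are present: 1 carboxylic acid, 1 ester, 1 hydroxyl, 1 thiol.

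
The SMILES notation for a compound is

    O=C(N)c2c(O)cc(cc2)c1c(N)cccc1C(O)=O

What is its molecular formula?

Walk through each heavy atom and fill implicit hydrogens from standard valence (C 4, N 3, O 2, S 2, halogen 1); for lowercase aromatic atoms, an aromatic c carries 1 H when it has two neighbours and 0 H with three, and aromatic n carries 0 H:
  atom 1: O, bond orders sum to 2 (valence 2) → 0 H
  atom 2: C, bond orders sum to 4 (valence 4) → 0 H
  atom 3: N, bond orders sum to 1 (valence 3) → 2 H
  atom 4: aromatic c, 3 neighbours → 0 H
  atom 5: aromatic c, 3 neighbours → 0 H
  atom 6: O, bond orders sum to 1 (valence 2) → 1 H
  atom 7: aromatic c, 2 neighbours → 1 H
  atom 8: aromatic c, 3 neighbours → 0 H
  atom 9: aromatic c, 2 neighbours → 1 H
  atom 10: aromatic c, 2 neighbours → 1 H
  atom 11: aromatic c, 3 neighbours → 0 H
  atom 12: aromatic c, 3 neighbours → 0 H
  atom 13: N, bond orders sum to 1 (valence 3) → 2 H
  atom 14: aromatic c, 2 neighbours → 1 H
  atom 15: aromatic c, 2 neighbours → 1 H
  atom 16: aromatic c, 2 neighbours → 1 H
  atom 17: aromatic c, 3 neighbours → 0 H
  atom 18: C, bond orders sum to 4 (valence 4) → 0 H
  atom 19: O, bond orders sum to 1 (valence 2) → 1 H
  atom 20: O, bond orders sum to 2 (valence 2) → 0 H
Totals → C:14, H:12, N:2, O:4.

C14H12N2O4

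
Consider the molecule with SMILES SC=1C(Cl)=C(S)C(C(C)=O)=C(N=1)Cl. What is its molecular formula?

C7H5Cl2NOS2

Walk through each heavy atom and fill implicit hydrogens from standard valence (C 4, N 3, O 2, S 2, halogen 1):
  atom 1: S, bond orders sum to 1 (valence 2) → 1 H
  atom 2: C, bond orders sum to 4 (valence 4) → 0 H
  atom 3: C, bond orders sum to 4 (valence 4) → 0 H
  atom 4: Cl (halogen, monovalent) → 0 H
  atom 5: C, bond orders sum to 4 (valence 4) → 0 H
  atom 6: S, bond orders sum to 1 (valence 2) → 1 H
  atom 7: C, bond orders sum to 4 (valence 4) → 0 H
  atom 8: C, bond orders sum to 4 (valence 4) → 0 H
  atom 9: C, bond orders sum to 1 (valence 4) → 3 H
  atom 10: O, bond orders sum to 2 (valence 2) → 0 H
  atom 11: C, bond orders sum to 4 (valence 4) → 0 H
  atom 12: N, bond orders sum to 3 (valence 3) → 0 H
  atom 13: Cl (halogen, monovalent) → 0 H
Totals → C:7, H:5, Cl:2, N:1, O:1, S:2.
In Hill order: C7H5Cl2NOS2.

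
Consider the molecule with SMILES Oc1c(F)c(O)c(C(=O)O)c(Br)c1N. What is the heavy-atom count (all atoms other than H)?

14

Every atom symbol written in the SMILES (organic subset) is one heavy atom; implicit H are not written.
Heavy atoms by element → Br:1, C:7, F:1, N:1, O:4.
Total: 14.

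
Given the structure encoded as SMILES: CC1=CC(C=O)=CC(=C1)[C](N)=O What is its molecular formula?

Walk through each heavy atom and fill implicit hydrogens from standard valence (C 4, N 3, O 2, S 2, halogen 1):
  atom 1: C, bond orders sum to 1 (valence 4) → 3 H
  atom 2: C, bond orders sum to 4 (valence 4) → 0 H
  atom 3: C, bond orders sum to 3 (valence 4) → 1 H
  atom 4: C, bond orders sum to 4 (valence 4) → 0 H
  atom 5: C, bond orders sum to 3 (valence 4) → 1 H
  atom 6: O, bond orders sum to 2 (valence 2) → 0 H
  atom 7: C, bond orders sum to 3 (valence 4) → 1 H
  atom 8: C, bond orders sum to 4 (valence 4) → 0 H
  atom 9: C, bond orders sum to 3 (valence 4) → 1 H
  atom 10: C with explicit H count 0
  atom 11: N, bond orders sum to 1 (valence 3) → 2 H
  atom 12: O, bond orders sum to 2 (valence 2) → 0 H
Totals → C:9, H:9, N:1, O:2.

C9H9NO2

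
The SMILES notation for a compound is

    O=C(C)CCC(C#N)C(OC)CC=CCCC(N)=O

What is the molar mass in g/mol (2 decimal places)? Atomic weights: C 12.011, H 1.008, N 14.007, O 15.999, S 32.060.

First, the molecular formula is C14H22N2O3 (counting implicit H from valence).
  C: 14 × 12.011 = 168.154
  H: 22 × 1.008 = 22.176
  N: 2 × 14.007 = 28.014
  O: 3 × 15.999 = 47.997
Sum: 14×12.011 + 22×1.008 + 2×14.007 + 3×15.999 = 266.341 → 266.34 g/mol.

266.34 g/mol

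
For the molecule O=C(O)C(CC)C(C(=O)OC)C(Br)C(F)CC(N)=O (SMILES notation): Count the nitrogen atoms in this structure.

1

Scan the SMILES for N atoms (remember two-letter symbols like Cl and Br are single atoms).
Nitrogen count: 1.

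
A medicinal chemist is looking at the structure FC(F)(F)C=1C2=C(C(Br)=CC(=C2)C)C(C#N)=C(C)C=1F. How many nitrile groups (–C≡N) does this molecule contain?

The nitrile motif appears at heavy-atom position 15 in the SMILES.
Nitrile count: 1.

1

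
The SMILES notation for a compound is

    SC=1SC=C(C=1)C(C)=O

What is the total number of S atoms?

2

Scan the SMILES for S atoms (remember two-letter symbols like Cl and Br are single atoms).
Sulfur count: 2.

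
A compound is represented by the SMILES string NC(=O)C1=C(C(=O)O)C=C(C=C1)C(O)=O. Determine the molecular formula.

Walk through each heavy atom and fill implicit hydrogens from standard valence (C 4, N 3, O 2, S 2, halogen 1):
  atom 1: N, bond orders sum to 1 (valence 3) → 2 H
  atom 2: C, bond orders sum to 4 (valence 4) → 0 H
  atom 3: O, bond orders sum to 2 (valence 2) → 0 H
  atom 4: C, bond orders sum to 4 (valence 4) → 0 H
  atom 5: C, bond orders sum to 4 (valence 4) → 0 H
  atom 6: C, bond orders sum to 4 (valence 4) → 0 H
  atom 7: O, bond orders sum to 2 (valence 2) → 0 H
  atom 8: O, bond orders sum to 1 (valence 2) → 1 H
  atom 9: C, bond orders sum to 3 (valence 4) → 1 H
  atom 10: C, bond orders sum to 4 (valence 4) → 0 H
  atom 11: C, bond orders sum to 3 (valence 4) → 1 H
  atom 12: C, bond orders sum to 3 (valence 4) → 1 H
  atom 13: C, bond orders sum to 4 (valence 4) → 0 H
  atom 14: O, bond orders sum to 1 (valence 2) → 1 H
  atom 15: O, bond orders sum to 2 (valence 2) → 0 H
Totals → C:9, H:7, N:1, O:5.

C9H7NO5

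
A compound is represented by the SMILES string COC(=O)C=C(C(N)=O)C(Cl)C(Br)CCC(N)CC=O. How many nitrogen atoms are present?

2

Scan the SMILES for N atoms (remember two-letter symbols like Cl and Br are single atoms).
Nitrogen count: 2.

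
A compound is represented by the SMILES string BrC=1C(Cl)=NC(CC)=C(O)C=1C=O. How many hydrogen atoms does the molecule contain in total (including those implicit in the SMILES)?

Walk through each heavy atom and fill implicit hydrogens from standard valence (C 4, N 3, O 2, S 2, halogen 1):
  atom 1: Br (halogen, monovalent) → 0 H
  atom 2: C, bond orders sum to 4 (valence 4) → 0 H
  atom 3: C, bond orders sum to 4 (valence 4) → 0 H
  atom 4: Cl (halogen, monovalent) → 0 H
  atom 5: N, bond orders sum to 3 (valence 3) → 0 H
  atom 6: C, bond orders sum to 4 (valence 4) → 0 H
  atom 7: C, bond orders sum to 2 (valence 4) → 2 H
  atom 8: C, bond orders sum to 1 (valence 4) → 3 H
  atom 9: C, bond orders sum to 4 (valence 4) → 0 H
  atom 10: O, bond orders sum to 1 (valence 2) → 1 H
  atom 11: C, bond orders sum to 4 (valence 4) → 0 H
  atom 12: C, bond orders sum to 3 (valence 4) → 1 H
  atom 13: O, bond orders sum to 2 (valence 2) → 0 H
Total hydrogens: 7.

7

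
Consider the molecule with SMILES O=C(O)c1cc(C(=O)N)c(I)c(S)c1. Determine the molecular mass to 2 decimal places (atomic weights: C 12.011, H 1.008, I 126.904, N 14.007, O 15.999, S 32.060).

First, the molecular formula is C8H6INO3S (counting implicit H from valence).
  C: 8 × 12.011 = 96.088
  H: 6 × 1.008 = 6.048
  I: 1 × 126.904 = 126.904
  N: 1 × 14.007 = 14.007
  O: 3 × 15.999 = 47.997
  S: 1 × 32.060 = 32.060
Sum: 8×12.011 + 6×1.008 + 1×126.904 + 1×14.007 + 3×15.999 + 1×32.060 = 323.104 → 323.10 g/mol.

323.10 g/mol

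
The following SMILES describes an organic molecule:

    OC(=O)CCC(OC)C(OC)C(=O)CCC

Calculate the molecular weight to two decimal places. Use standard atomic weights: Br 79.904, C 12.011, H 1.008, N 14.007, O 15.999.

232.28 g/mol

First, the molecular formula is C11H20O5 (counting implicit H from valence).
  C: 11 × 12.011 = 132.121
  H: 20 × 1.008 = 20.160
  O: 5 × 15.999 = 79.995
Sum: 11×12.011 + 20×1.008 + 5×15.999 = 232.276 → 232.28 g/mol.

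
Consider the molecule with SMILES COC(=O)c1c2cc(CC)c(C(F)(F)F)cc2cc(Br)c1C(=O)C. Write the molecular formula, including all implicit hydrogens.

Walk through each heavy atom and fill implicit hydrogens from standard valence (C 4, N 3, O 2, S 2, halogen 1); for lowercase aromatic atoms, an aromatic c carries 1 H when it has two neighbours and 0 H with three, and aromatic n carries 0 H:
  atom 1: C, bond orders sum to 1 (valence 4) → 3 H
  atom 2: O, bond orders sum to 2 (valence 2) → 0 H
  atom 3: C, bond orders sum to 4 (valence 4) → 0 H
  atom 4: O, bond orders sum to 2 (valence 2) → 0 H
  atom 5: aromatic c, 3 neighbours → 0 H
  atom 6: aromatic c, 3 neighbours → 0 H
  atom 7: aromatic c, 2 neighbours → 1 H
  atom 8: aromatic c, 3 neighbours → 0 H
  atom 9: C, bond orders sum to 2 (valence 4) → 2 H
  atom 10: C, bond orders sum to 1 (valence 4) → 3 H
  atom 11: aromatic c, 3 neighbours → 0 H
  atom 12: C, bond orders sum to 4 (valence 4) → 0 H
  atom 13: F (halogen, monovalent) → 0 H
  atom 14: F (halogen, monovalent) → 0 H
  atom 15: F (halogen, monovalent) → 0 H
  atom 16: aromatic c, 2 neighbours → 1 H
  atom 17: aromatic c, 3 neighbours → 0 H
  atom 18: aromatic c, 2 neighbours → 1 H
  atom 19: aromatic c, 3 neighbours → 0 H
  atom 20: Br (halogen, monovalent) → 0 H
  atom 21: aromatic c, 3 neighbours → 0 H
  atom 22: C, bond orders sum to 4 (valence 4) → 0 H
  atom 23: O, bond orders sum to 2 (valence 2) → 0 H
  atom 24: C, bond orders sum to 1 (valence 4) → 3 H
Totals → C:17, H:14, Br:1, F:3, O:3.
In Hill order: C17H14BrF3O3.

C17H14BrF3O3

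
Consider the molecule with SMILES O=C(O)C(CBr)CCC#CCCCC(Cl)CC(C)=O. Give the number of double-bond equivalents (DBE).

4

Degree of unsaturation = (number of rings) + (number of π bonds).
Ring closures in the SMILES: 0.
π bonds: 2 double bonds (each 1 DoU), 1 triple bond (each 2 DoU) → 4 DoU from unsaturation.
Total DoU = 0 + 4 = 4.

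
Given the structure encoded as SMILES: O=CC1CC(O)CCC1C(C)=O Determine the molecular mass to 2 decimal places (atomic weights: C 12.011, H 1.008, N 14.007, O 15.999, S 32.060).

First, the molecular formula is C9H14O3 (counting implicit H from valence).
  C: 9 × 12.011 = 108.099
  H: 14 × 1.008 = 14.112
  O: 3 × 15.999 = 47.997
Sum: 9×12.011 + 14×1.008 + 3×15.999 = 170.208 → 170.21 g/mol.

170.21 g/mol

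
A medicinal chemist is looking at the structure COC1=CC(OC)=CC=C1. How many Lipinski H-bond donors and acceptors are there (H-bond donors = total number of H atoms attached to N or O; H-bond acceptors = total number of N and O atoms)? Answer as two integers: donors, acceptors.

Donors: find every N or O and count the H atoms it carries.
  atom 2 (O): bond orders sum to 2 → 0 H
  atom 6 (O): bond orders sum to 2 → 0 H
Lipinski HBD = 0.
Acceptors: N atoms = 0, O atoms = 2 → HBA = 2.

0, 2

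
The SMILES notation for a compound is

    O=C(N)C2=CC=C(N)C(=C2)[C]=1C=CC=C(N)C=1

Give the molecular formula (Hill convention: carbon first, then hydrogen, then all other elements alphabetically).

C13H13N3O

Walk through each heavy atom and fill implicit hydrogens from standard valence (C 4, N 3, O 2, S 2, halogen 1):
  atom 1: O, bond orders sum to 2 (valence 2) → 0 H
  atom 2: C, bond orders sum to 4 (valence 4) → 0 H
  atom 3: N, bond orders sum to 1 (valence 3) → 2 H
  atom 4: C, bond orders sum to 4 (valence 4) → 0 H
  atom 5: C, bond orders sum to 3 (valence 4) → 1 H
  atom 6: C, bond orders sum to 3 (valence 4) → 1 H
  atom 7: C, bond orders sum to 4 (valence 4) → 0 H
  atom 8: N, bond orders sum to 1 (valence 3) → 2 H
  atom 9: C, bond orders sum to 4 (valence 4) → 0 H
  atom 10: C, bond orders sum to 3 (valence 4) → 1 H
  atom 11: C with explicit H count 0
  atom 12: C, bond orders sum to 3 (valence 4) → 1 H
  atom 13: C, bond orders sum to 3 (valence 4) → 1 H
  atom 14: C, bond orders sum to 3 (valence 4) → 1 H
  atom 15: C, bond orders sum to 4 (valence 4) → 0 H
  atom 16: N, bond orders sum to 1 (valence 3) → 2 H
  atom 17: C, bond orders sum to 3 (valence 4) → 1 H
Totals → C:13, H:13, N:3, O:1.
In Hill order: C13H13N3O.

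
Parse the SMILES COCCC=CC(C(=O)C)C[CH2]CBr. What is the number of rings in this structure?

0

In SMILES, each pair of matching ring-closure digits denotes one ring-closing bond; the number of such bonds equals the number of independent rings.
Ring-closure bonds here: 0.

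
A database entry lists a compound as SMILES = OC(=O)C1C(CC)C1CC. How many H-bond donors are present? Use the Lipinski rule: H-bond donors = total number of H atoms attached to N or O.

Donors: find every N or O and count the H atoms it carries.
  atom 1 (O): bond orders sum to 1 → 1 H
  atom 3 (O): bond orders sum to 2 → 0 H
Lipinski HBD = 1.

1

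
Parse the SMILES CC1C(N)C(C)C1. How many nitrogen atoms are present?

1

Scan the SMILES for N atoms (remember two-letter symbols like Cl and Br are single atoms).
Nitrogen count: 1.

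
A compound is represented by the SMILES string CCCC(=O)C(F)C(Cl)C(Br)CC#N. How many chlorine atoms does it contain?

1

Scan the SMILES for Cl atoms (remember two-letter symbols like Cl and Br are single atoms).
Chlorine count: 1.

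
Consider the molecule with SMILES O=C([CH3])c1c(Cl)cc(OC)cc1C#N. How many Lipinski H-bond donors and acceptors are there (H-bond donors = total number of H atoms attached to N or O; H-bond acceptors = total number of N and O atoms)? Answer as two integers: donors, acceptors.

Donors: find every N or O and count the H atoms it carries.
  atom 1 (O): bond orders sum to 2 → 0 H
  atom 9 (O): bond orders sum to 2 → 0 H
  atom 14 (N): bond orders sum to 3 → 0 H
Lipinski HBD = 0.
Acceptors: N atoms = 1, O atoms = 2 → HBA = 3.

0, 3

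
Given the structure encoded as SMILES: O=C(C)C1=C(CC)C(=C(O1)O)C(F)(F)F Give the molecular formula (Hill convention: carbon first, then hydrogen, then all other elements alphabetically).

C9H9F3O3

Walk through each heavy atom and fill implicit hydrogens from standard valence (C 4, N 3, O 2, S 2, halogen 1):
  atom 1: O, bond orders sum to 2 (valence 2) → 0 H
  atom 2: C, bond orders sum to 4 (valence 4) → 0 H
  atom 3: C, bond orders sum to 1 (valence 4) → 3 H
  atom 4: C, bond orders sum to 4 (valence 4) → 0 H
  atom 5: C, bond orders sum to 4 (valence 4) → 0 H
  atom 6: C, bond orders sum to 2 (valence 4) → 2 H
  atom 7: C, bond orders sum to 1 (valence 4) → 3 H
  atom 8: C, bond orders sum to 4 (valence 4) → 0 H
  atom 9: C, bond orders sum to 4 (valence 4) → 0 H
  atom 10: O, bond orders sum to 2 (valence 2) → 0 H
  atom 11: O, bond orders sum to 1 (valence 2) → 1 H
  atom 12: C, bond orders sum to 4 (valence 4) → 0 H
  atom 13: F (halogen, monovalent) → 0 H
  atom 14: F (halogen, monovalent) → 0 H
  atom 15: F (halogen, monovalent) → 0 H
Totals → C:9, H:9, F:3, O:3.
In Hill order: C9H9F3O3.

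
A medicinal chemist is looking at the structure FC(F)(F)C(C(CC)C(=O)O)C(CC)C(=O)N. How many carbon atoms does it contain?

Count every carbon token in the SMILES (each C, including those in ring-closure positions and inside branches).
Carbon count: 10.

10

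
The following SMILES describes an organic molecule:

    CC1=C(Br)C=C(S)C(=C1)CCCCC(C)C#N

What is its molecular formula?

Walk through each heavy atom and fill implicit hydrogens from standard valence (C 4, N 3, O 2, S 2, halogen 1):
  atom 1: C, bond orders sum to 1 (valence 4) → 3 H
  atom 2: C, bond orders sum to 4 (valence 4) → 0 H
  atom 3: C, bond orders sum to 4 (valence 4) → 0 H
  atom 4: Br (halogen, monovalent) → 0 H
  atom 5: C, bond orders sum to 3 (valence 4) → 1 H
  atom 6: C, bond orders sum to 4 (valence 4) → 0 H
  atom 7: S, bond orders sum to 1 (valence 2) → 1 H
  atom 8: C, bond orders sum to 4 (valence 4) → 0 H
  atom 9: C, bond orders sum to 3 (valence 4) → 1 H
  atom 10: C, bond orders sum to 2 (valence 4) → 2 H
  atom 11: C, bond orders sum to 2 (valence 4) → 2 H
  atom 12: C, bond orders sum to 2 (valence 4) → 2 H
  atom 13: C, bond orders sum to 2 (valence 4) → 2 H
  atom 14: C, bond orders sum to 3 (valence 4) → 1 H
  atom 15: C, bond orders sum to 1 (valence 4) → 3 H
  atom 16: C, bond orders sum to 4 (valence 4) → 0 H
  atom 17: N, bond orders sum to 3 (valence 3) → 0 H
Totals → C:14, H:18, Br:1, N:1, S:1.
In Hill order: C14H18BrNS.

C14H18BrNS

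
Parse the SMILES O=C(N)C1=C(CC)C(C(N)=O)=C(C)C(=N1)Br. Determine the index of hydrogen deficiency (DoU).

6

Degree of unsaturation = (number of rings) + (number of π bonds).
Ring closures in the SMILES: 1.
π bonds: 5 double bonds (each 1 DoU) → 5 DoU from unsaturation.
Total DoU = 1 + 5 = 6.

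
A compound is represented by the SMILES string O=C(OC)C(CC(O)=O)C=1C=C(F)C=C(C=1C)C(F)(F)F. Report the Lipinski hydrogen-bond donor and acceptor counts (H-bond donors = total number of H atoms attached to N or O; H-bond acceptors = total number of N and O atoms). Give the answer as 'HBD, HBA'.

1, 4

Donors: find every N or O and count the H atoms it carries.
  atom 1 (O): bond orders sum to 2 → 0 H
  atom 3 (O): bond orders sum to 2 → 0 H
  atom 8 (O): bond orders sum to 1 → 1 H
  atom 9 (O): bond orders sum to 2 → 0 H
Lipinski HBD = 1.
Acceptors: N atoms = 0, O atoms = 4 → HBA = 4.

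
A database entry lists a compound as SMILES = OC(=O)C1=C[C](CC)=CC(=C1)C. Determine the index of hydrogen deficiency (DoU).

Molecular formula: C10H12O2.
DoU = (2C + 2 + N − H − X) / 2, where X is the halogen count and O/S are ignored.
    = (2·10 + 2 + 0 − 12 − 0) / 2 = 10 / 2 = 5.

5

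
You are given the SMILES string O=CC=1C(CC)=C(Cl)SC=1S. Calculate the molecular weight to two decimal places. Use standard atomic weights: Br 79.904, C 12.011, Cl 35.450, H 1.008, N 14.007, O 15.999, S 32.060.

First, the molecular formula is C7H7ClOS2 (counting implicit H from valence).
  C: 7 × 12.011 = 84.077
  Cl: 1 × 35.450 = 35.450
  H: 7 × 1.008 = 7.056
  O: 1 × 15.999 = 15.999
  S: 2 × 32.060 = 64.120
Sum: 7×12.011 + 1×35.450 + 7×1.008 + 1×15.999 + 2×32.060 = 206.702 → 206.70 g/mol.

206.70 g/mol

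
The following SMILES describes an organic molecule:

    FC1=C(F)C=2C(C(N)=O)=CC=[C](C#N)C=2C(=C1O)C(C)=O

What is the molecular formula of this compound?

Walk through each heavy atom and fill implicit hydrogens from standard valence (C 4, N 3, O 2, S 2, halogen 1):
  atom 1: F (halogen, monovalent) → 0 H
  atom 2: C, bond orders sum to 4 (valence 4) → 0 H
  atom 3: C, bond orders sum to 4 (valence 4) → 0 H
  atom 4: F (halogen, monovalent) → 0 H
  atom 5: C, bond orders sum to 4 (valence 4) → 0 H
  atom 6: C, bond orders sum to 4 (valence 4) → 0 H
  atom 7: C, bond orders sum to 4 (valence 4) → 0 H
  atom 8: N, bond orders sum to 1 (valence 3) → 2 H
  atom 9: O, bond orders sum to 2 (valence 2) → 0 H
  atom 10: C, bond orders sum to 3 (valence 4) → 1 H
  atom 11: C, bond orders sum to 3 (valence 4) → 1 H
  atom 12: C with explicit H count 0
  atom 13: C, bond orders sum to 4 (valence 4) → 0 H
  atom 14: N, bond orders sum to 3 (valence 3) → 0 H
  atom 15: C, bond orders sum to 4 (valence 4) → 0 H
  atom 16: C, bond orders sum to 4 (valence 4) → 0 H
  atom 17: C, bond orders sum to 4 (valence 4) → 0 H
  atom 18: O, bond orders sum to 1 (valence 2) → 1 H
  atom 19: C, bond orders sum to 4 (valence 4) → 0 H
  atom 20: C, bond orders sum to 1 (valence 4) → 3 H
  atom 21: O, bond orders sum to 2 (valence 2) → 0 H
Totals → C:14, H:8, F:2, N:2, O:3.

C14H8F2N2O3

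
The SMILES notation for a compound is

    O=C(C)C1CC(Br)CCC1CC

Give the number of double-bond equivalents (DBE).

2

Molecular formula: C10H17BrO.
DoU = (2C + 2 + N − H − X) / 2, where X is the halogen count and O/S are ignored.
    = (2·10 + 2 + 0 − 17 − 1) / 2 = 4 / 2 = 2.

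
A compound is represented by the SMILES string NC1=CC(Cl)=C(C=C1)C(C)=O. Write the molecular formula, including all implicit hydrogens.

Walk through each heavy atom and fill implicit hydrogens from standard valence (C 4, N 3, O 2, S 2, halogen 1):
  atom 1: N, bond orders sum to 1 (valence 3) → 2 H
  atom 2: C, bond orders sum to 4 (valence 4) → 0 H
  atom 3: C, bond orders sum to 3 (valence 4) → 1 H
  atom 4: C, bond orders sum to 4 (valence 4) → 0 H
  atom 5: Cl (halogen, monovalent) → 0 H
  atom 6: C, bond orders sum to 4 (valence 4) → 0 H
  atom 7: C, bond orders sum to 3 (valence 4) → 1 H
  atom 8: C, bond orders sum to 3 (valence 4) → 1 H
  atom 9: C, bond orders sum to 4 (valence 4) → 0 H
  atom 10: C, bond orders sum to 1 (valence 4) → 3 H
  atom 11: O, bond orders sum to 2 (valence 2) → 0 H
Totals → C:8, H:8, Cl:1, N:1, O:1.

C8H8ClNO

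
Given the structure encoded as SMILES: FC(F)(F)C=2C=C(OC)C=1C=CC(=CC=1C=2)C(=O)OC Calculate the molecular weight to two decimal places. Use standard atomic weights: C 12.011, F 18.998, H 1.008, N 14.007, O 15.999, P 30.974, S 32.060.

First, the molecular formula is C14H11F3O3 (counting implicit H from valence).
  C: 14 × 12.011 = 168.154
  F: 3 × 18.998 = 56.994
  H: 11 × 1.008 = 11.088
  O: 3 × 15.999 = 47.997
Sum: 14×12.011 + 3×18.998 + 11×1.008 + 3×15.999 = 284.233 → 284.23 g/mol.

284.23 g/mol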